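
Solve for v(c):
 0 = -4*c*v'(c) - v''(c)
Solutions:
 v(c) = C1 + C2*erf(sqrt(2)*c)


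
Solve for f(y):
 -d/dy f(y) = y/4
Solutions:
 f(y) = C1 - y^2/8


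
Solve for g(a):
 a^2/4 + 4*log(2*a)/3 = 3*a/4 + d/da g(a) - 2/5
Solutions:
 g(a) = C1 + a^3/12 - 3*a^2/8 + 4*a*log(a)/3 - 14*a/15 + 4*a*log(2)/3


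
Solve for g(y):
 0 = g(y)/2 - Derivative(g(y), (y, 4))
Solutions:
 g(y) = C1*exp(-2^(3/4)*y/2) + C2*exp(2^(3/4)*y/2) + C3*sin(2^(3/4)*y/2) + C4*cos(2^(3/4)*y/2)


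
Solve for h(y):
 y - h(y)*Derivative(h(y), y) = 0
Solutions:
 h(y) = -sqrt(C1 + y^2)
 h(y) = sqrt(C1 + y^2)


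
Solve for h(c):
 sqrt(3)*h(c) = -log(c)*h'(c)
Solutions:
 h(c) = C1*exp(-sqrt(3)*li(c))


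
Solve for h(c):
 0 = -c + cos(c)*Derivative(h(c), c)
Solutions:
 h(c) = C1 + Integral(c/cos(c), c)


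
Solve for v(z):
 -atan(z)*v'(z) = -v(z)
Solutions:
 v(z) = C1*exp(Integral(1/atan(z), z))


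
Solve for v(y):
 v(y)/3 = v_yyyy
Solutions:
 v(y) = C1*exp(-3^(3/4)*y/3) + C2*exp(3^(3/4)*y/3) + C3*sin(3^(3/4)*y/3) + C4*cos(3^(3/4)*y/3)


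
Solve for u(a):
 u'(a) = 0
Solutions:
 u(a) = C1


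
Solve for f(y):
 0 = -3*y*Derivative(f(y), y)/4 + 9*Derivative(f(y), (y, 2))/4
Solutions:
 f(y) = C1 + C2*erfi(sqrt(6)*y/6)


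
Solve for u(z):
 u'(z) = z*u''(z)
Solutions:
 u(z) = C1 + C2*z^2


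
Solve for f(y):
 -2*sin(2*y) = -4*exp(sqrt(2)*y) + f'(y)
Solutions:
 f(y) = C1 + 2*sqrt(2)*exp(sqrt(2)*y) + cos(2*y)


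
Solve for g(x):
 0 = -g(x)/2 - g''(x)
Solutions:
 g(x) = C1*sin(sqrt(2)*x/2) + C2*cos(sqrt(2)*x/2)


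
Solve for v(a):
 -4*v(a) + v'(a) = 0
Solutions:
 v(a) = C1*exp(4*a)


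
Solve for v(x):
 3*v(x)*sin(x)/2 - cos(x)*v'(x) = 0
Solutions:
 v(x) = C1/cos(x)^(3/2)


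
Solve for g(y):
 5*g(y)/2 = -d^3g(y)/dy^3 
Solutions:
 g(y) = C3*exp(-2^(2/3)*5^(1/3)*y/2) + (C1*sin(2^(2/3)*sqrt(3)*5^(1/3)*y/4) + C2*cos(2^(2/3)*sqrt(3)*5^(1/3)*y/4))*exp(2^(2/3)*5^(1/3)*y/4)


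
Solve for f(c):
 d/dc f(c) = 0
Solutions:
 f(c) = C1


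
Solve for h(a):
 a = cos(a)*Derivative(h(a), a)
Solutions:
 h(a) = C1 + Integral(a/cos(a), a)


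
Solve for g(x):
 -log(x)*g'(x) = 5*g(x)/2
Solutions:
 g(x) = C1*exp(-5*li(x)/2)


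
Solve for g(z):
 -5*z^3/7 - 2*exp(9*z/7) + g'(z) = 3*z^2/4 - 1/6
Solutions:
 g(z) = C1 + 5*z^4/28 + z^3/4 - z/6 + 14*exp(9*z/7)/9


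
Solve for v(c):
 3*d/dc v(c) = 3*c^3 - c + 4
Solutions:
 v(c) = C1 + c^4/4 - c^2/6 + 4*c/3


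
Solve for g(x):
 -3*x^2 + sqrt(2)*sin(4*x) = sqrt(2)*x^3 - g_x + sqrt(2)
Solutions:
 g(x) = C1 + sqrt(2)*x^4/4 + x^3 + sqrt(2)*x + sqrt(2)*cos(4*x)/4


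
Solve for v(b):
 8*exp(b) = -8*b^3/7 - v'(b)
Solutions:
 v(b) = C1 - 2*b^4/7 - 8*exp(b)


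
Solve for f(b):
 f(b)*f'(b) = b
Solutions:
 f(b) = -sqrt(C1 + b^2)
 f(b) = sqrt(C1 + b^2)


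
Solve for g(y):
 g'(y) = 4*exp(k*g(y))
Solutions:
 g(y) = Piecewise((log(-1/(C1*k + 4*k*y))/k, Ne(k, 0)), (nan, True))
 g(y) = Piecewise((C1 + 4*y, Eq(k, 0)), (nan, True))


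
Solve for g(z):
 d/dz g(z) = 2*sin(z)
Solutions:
 g(z) = C1 - 2*cos(z)


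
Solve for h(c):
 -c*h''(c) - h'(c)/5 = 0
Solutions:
 h(c) = C1 + C2*c^(4/5)


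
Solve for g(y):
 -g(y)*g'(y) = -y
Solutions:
 g(y) = -sqrt(C1 + y^2)
 g(y) = sqrt(C1 + y^2)


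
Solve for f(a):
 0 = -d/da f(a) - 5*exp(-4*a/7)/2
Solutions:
 f(a) = C1 + 35*exp(-4*a/7)/8


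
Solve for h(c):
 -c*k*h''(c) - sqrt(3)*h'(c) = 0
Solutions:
 h(c) = C1 + c^(((re(k) - sqrt(3))*re(k) + im(k)^2)/(re(k)^2 + im(k)^2))*(C2*sin(sqrt(3)*log(c)*Abs(im(k))/(re(k)^2 + im(k)^2)) + C3*cos(sqrt(3)*log(c)*im(k)/(re(k)^2 + im(k)^2)))


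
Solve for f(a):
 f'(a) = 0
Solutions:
 f(a) = C1


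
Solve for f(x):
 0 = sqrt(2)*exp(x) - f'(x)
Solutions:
 f(x) = C1 + sqrt(2)*exp(x)


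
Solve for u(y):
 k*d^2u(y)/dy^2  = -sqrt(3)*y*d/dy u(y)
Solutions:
 u(y) = C1 + C2*sqrt(k)*erf(sqrt(2)*3^(1/4)*y*sqrt(1/k)/2)


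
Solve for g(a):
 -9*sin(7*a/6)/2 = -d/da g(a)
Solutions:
 g(a) = C1 - 27*cos(7*a/6)/7


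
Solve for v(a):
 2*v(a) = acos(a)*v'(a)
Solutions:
 v(a) = C1*exp(2*Integral(1/acos(a), a))


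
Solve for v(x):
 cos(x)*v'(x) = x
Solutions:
 v(x) = C1 + Integral(x/cos(x), x)


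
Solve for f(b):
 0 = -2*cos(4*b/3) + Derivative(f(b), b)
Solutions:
 f(b) = C1 + 3*sin(4*b/3)/2


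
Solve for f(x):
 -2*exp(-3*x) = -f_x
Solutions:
 f(x) = C1 - 2*exp(-3*x)/3


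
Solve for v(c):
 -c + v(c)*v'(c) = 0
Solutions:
 v(c) = -sqrt(C1 + c^2)
 v(c) = sqrt(C1 + c^2)


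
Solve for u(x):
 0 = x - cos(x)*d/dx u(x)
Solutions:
 u(x) = C1 + Integral(x/cos(x), x)


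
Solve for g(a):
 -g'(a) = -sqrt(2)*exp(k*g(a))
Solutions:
 g(a) = Piecewise((log(-1/(C1*k + sqrt(2)*a*k))/k, Ne(k, 0)), (nan, True))
 g(a) = Piecewise((C1 + sqrt(2)*a, Eq(k, 0)), (nan, True))


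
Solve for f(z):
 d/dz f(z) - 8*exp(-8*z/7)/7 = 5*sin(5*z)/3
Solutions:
 f(z) = C1 - cos(5*z)/3 - 1/exp(z)^(8/7)


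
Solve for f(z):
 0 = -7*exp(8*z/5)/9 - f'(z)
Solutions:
 f(z) = C1 - 35*exp(8*z/5)/72


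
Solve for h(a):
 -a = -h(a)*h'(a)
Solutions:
 h(a) = -sqrt(C1 + a^2)
 h(a) = sqrt(C1 + a^2)


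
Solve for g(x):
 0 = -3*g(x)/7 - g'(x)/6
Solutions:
 g(x) = C1*exp(-18*x/7)


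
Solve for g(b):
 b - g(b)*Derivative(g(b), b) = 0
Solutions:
 g(b) = -sqrt(C1 + b^2)
 g(b) = sqrt(C1 + b^2)


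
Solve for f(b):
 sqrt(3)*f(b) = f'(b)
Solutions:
 f(b) = C1*exp(sqrt(3)*b)


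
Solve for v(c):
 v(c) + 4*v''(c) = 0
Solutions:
 v(c) = C1*sin(c/2) + C2*cos(c/2)


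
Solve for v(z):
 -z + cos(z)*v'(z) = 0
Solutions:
 v(z) = C1 + Integral(z/cos(z), z)


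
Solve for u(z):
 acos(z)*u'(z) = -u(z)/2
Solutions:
 u(z) = C1*exp(-Integral(1/acos(z), z)/2)


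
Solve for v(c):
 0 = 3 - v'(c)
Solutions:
 v(c) = C1 + 3*c


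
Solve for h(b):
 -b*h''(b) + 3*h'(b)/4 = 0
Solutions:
 h(b) = C1 + C2*b^(7/4)


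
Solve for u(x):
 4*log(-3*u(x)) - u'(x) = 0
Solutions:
 -Integral(1/(log(-_y) + log(3)), (_y, u(x)))/4 = C1 - x


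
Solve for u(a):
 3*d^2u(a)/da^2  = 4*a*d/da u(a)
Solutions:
 u(a) = C1 + C2*erfi(sqrt(6)*a/3)


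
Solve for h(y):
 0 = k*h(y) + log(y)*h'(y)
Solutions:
 h(y) = C1*exp(-k*li(y))


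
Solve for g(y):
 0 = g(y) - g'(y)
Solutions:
 g(y) = C1*exp(y)


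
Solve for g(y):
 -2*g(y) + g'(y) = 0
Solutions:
 g(y) = C1*exp(2*y)


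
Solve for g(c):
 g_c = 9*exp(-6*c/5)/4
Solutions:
 g(c) = C1 - 15*exp(-6*c/5)/8


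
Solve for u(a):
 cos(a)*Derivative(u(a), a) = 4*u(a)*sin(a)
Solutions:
 u(a) = C1/cos(a)^4


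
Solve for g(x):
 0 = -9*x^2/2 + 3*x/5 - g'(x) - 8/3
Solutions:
 g(x) = C1 - 3*x^3/2 + 3*x^2/10 - 8*x/3


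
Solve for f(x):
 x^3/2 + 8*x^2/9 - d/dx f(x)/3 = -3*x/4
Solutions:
 f(x) = C1 + 3*x^4/8 + 8*x^3/9 + 9*x^2/8


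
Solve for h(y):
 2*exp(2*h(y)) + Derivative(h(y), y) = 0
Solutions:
 h(y) = log(-sqrt(-1/(C1 - 2*y))) - log(2)/2
 h(y) = log(-1/(C1 - 2*y))/2 - log(2)/2


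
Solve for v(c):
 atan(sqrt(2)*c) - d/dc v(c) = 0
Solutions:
 v(c) = C1 + c*atan(sqrt(2)*c) - sqrt(2)*log(2*c^2 + 1)/4


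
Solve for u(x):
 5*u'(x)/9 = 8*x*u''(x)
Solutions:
 u(x) = C1 + C2*x^(77/72)


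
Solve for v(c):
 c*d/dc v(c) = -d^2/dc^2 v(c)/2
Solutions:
 v(c) = C1 + C2*erf(c)


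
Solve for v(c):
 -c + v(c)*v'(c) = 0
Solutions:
 v(c) = -sqrt(C1 + c^2)
 v(c) = sqrt(C1 + c^2)


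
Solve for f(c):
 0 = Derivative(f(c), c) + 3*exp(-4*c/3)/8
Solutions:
 f(c) = C1 + 9*exp(-4*c/3)/32


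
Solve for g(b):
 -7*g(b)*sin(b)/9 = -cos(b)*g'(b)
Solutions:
 g(b) = C1/cos(b)^(7/9)


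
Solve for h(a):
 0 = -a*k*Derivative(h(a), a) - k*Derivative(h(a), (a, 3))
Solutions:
 h(a) = C1 + Integral(C2*airyai(-a) + C3*airybi(-a), a)


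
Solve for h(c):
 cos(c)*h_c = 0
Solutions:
 h(c) = C1


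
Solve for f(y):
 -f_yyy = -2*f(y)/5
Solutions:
 f(y) = C3*exp(2^(1/3)*5^(2/3)*y/5) + (C1*sin(2^(1/3)*sqrt(3)*5^(2/3)*y/10) + C2*cos(2^(1/3)*sqrt(3)*5^(2/3)*y/10))*exp(-2^(1/3)*5^(2/3)*y/10)


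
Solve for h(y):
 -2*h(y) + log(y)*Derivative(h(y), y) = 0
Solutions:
 h(y) = C1*exp(2*li(y))


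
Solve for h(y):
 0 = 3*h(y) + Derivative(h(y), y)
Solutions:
 h(y) = C1*exp(-3*y)


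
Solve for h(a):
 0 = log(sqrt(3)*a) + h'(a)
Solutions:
 h(a) = C1 - a*log(a) - a*log(3)/2 + a


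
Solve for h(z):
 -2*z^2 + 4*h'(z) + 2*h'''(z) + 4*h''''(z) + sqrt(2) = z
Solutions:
 h(z) = C1 + C2*exp(z*(-2 + (6*sqrt(330) + 109)^(-1/3) + (6*sqrt(330) + 109)^(1/3))/12)*sin(sqrt(3)*z*(-(6*sqrt(330) + 109)^(1/3) + (6*sqrt(330) + 109)^(-1/3))/12) + C3*exp(z*(-2 + (6*sqrt(330) + 109)^(-1/3) + (6*sqrt(330) + 109)^(1/3))/12)*cos(sqrt(3)*z*(-(6*sqrt(330) + 109)^(1/3) + (6*sqrt(330) + 109)^(-1/3))/12) + C4*exp(-z*((6*sqrt(330) + 109)^(-1/3) + 1 + (6*sqrt(330) + 109)^(1/3))/6) + z^3/6 + z^2/8 - z/2 - sqrt(2)*z/4


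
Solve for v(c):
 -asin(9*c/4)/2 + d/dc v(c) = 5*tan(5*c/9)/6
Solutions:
 v(c) = C1 + c*asin(9*c/4)/2 + sqrt(16 - 81*c^2)/18 - 3*log(cos(5*c/9))/2


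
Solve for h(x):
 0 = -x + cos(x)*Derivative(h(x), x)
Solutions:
 h(x) = C1 + Integral(x/cos(x), x)


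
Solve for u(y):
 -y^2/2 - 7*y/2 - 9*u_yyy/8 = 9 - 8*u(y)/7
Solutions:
 u(y) = C3*exp(4*147^(1/3)*y/21) + 7*y^2/16 + 49*y/16 + (C1*sin(2*3^(5/6)*7^(2/3)*y/21) + C2*cos(2*3^(5/6)*7^(2/3)*y/21))*exp(-2*147^(1/3)*y/21) + 63/8


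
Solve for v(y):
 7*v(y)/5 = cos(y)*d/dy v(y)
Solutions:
 v(y) = C1*(sin(y) + 1)^(7/10)/(sin(y) - 1)^(7/10)


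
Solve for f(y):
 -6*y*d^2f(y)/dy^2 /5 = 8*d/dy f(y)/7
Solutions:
 f(y) = C1 + C2*y^(1/21)


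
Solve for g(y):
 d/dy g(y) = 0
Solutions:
 g(y) = C1


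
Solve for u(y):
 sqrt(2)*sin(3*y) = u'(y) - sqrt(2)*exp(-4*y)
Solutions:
 u(y) = C1 - sqrt(2)*cos(3*y)/3 - sqrt(2)*exp(-4*y)/4


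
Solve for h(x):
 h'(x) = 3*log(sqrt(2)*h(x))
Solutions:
 -2*Integral(1/(2*log(_y) + log(2)), (_y, h(x)))/3 = C1 - x


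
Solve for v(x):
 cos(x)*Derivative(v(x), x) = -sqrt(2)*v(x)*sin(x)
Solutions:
 v(x) = C1*cos(x)^(sqrt(2))


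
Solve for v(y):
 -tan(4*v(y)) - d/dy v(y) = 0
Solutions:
 v(y) = -asin(C1*exp(-4*y))/4 + pi/4
 v(y) = asin(C1*exp(-4*y))/4


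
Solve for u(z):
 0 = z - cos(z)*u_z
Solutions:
 u(z) = C1 + Integral(z/cos(z), z)


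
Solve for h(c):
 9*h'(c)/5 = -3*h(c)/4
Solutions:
 h(c) = C1*exp(-5*c/12)


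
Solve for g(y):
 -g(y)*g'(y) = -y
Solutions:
 g(y) = -sqrt(C1 + y^2)
 g(y) = sqrt(C1 + y^2)


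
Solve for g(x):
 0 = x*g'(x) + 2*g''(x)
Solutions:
 g(x) = C1 + C2*erf(x/2)


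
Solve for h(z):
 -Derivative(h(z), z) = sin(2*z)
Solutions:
 h(z) = C1 + cos(2*z)/2


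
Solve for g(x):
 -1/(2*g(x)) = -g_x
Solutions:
 g(x) = -sqrt(C1 + x)
 g(x) = sqrt(C1 + x)


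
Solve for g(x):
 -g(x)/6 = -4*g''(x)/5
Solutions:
 g(x) = C1*exp(-sqrt(30)*x/12) + C2*exp(sqrt(30)*x/12)


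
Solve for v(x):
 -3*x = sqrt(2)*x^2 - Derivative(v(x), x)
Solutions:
 v(x) = C1 + sqrt(2)*x^3/3 + 3*x^2/2


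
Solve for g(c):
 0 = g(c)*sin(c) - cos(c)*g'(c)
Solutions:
 g(c) = C1/cos(c)


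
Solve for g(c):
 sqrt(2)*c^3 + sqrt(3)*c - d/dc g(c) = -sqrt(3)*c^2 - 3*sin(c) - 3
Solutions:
 g(c) = C1 + sqrt(2)*c^4/4 + sqrt(3)*c^3/3 + sqrt(3)*c^2/2 + 3*c - 3*cos(c)


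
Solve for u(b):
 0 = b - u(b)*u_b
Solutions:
 u(b) = -sqrt(C1 + b^2)
 u(b) = sqrt(C1 + b^2)


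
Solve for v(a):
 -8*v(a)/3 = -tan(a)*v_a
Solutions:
 v(a) = C1*sin(a)^(8/3)


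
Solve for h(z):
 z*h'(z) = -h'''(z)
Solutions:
 h(z) = C1 + Integral(C2*airyai(-z) + C3*airybi(-z), z)


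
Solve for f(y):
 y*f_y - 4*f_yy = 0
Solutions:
 f(y) = C1 + C2*erfi(sqrt(2)*y/4)


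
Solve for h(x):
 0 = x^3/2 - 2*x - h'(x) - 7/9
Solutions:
 h(x) = C1 + x^4/8 - x^2 - 7*x/9


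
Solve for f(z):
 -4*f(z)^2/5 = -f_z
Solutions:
 f(z) = -5/(C1 + 4*z)


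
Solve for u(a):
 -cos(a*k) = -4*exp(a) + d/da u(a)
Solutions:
 u(a) = C1 + 4*exp(a) - sin(a*k)/k


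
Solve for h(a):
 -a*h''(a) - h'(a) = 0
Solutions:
 h(a) = C1 + C2*log(a)


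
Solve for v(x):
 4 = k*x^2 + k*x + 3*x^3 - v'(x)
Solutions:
 v(x) = C1 + k*x^3/3 + k*x^2/2 + 3*x^4/4 - 4*x


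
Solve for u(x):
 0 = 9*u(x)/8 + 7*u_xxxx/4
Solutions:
 u(x) = (C1*sin(2^(1/4)*sqrt(3)*7^(3/4)*x/14) + C2*cos(2^(1/4)*sqrt(3)*7^(3/4)*x/14))*exp(-2^(1/4)*sqrt(3)*7^(3/4)*x/14) + (C3*sin(2^(1/4)*sqrt(3)*7^(3/4)*x/14) + C4*cos(2^(1/4)*sqrt(3)*7^(3/4)*x/14))*exp(2^(1/4)*sqrt(3)*7^(3/4)*x/14)


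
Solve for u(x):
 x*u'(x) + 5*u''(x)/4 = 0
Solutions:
 u(x) = C1 + C2*erf(sqrt(10)*x/5)


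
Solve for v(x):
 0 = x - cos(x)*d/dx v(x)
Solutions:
 v(x) = C1 + Integral(x/cos(x), x)


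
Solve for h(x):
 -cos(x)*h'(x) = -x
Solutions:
 h(x) = C1 + Integral(x/cos(x), x)


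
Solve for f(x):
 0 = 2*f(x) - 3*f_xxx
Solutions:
 f(x) = C3*exp(2^(1/3)*3^(2/3)*x/3) + (C1*sin(2^(1/3)*3^(1/6)*x/2) + C2*cos(2^(1/3)*3^(1/6)*x/2))*exp(-2^(1/3)*3^(2/3)*x/6)


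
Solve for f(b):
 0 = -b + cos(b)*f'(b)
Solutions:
 f(b) = C1 + Integral(b/cos(b), b)


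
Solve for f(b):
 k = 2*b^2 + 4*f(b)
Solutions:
 f(b) = -b^2/2 + k/4


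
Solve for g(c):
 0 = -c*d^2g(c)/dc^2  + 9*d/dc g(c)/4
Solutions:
 g(c) = C1 + C2*c^(13/4)


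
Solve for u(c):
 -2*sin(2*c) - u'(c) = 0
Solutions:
 u(c) = C1 + cos(2*c)


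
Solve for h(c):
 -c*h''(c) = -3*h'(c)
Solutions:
 h(c) = C1 + C2*c^4


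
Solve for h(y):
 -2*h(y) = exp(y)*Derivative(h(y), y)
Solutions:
 h(y) = C1*exp(2*exp(-y))


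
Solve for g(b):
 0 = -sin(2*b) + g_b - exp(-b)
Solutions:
 g(b) = C1 - cos(2*b)/2 - exp(-b)


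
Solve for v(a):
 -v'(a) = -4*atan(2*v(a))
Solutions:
 Integral(1/atan(2*_y), (_y, v(a))) = C1 + 4*a


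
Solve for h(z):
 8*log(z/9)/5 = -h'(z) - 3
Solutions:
 h(z) = C1 - 8*z*log(z)/5 - 7*z/5 + 16*z*log(3)/5


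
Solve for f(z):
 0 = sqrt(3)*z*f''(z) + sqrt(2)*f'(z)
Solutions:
 f(z) = C1 + C2*z^(1 - sqrt(6)/3)


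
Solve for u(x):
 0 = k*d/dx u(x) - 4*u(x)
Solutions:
 u(x) = C1*exp(4*x/k)


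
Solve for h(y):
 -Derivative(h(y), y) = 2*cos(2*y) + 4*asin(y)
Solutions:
 h(y) = C1 - 4*y*asin(y) - 4*sqrt(1 - y^2) - sin(2*y)


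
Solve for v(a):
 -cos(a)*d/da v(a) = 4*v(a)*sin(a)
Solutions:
 v(a) = C1*cos(a)^4


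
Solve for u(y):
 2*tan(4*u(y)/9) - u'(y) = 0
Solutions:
 u(y) = -9*asin(C1*exp(8*y/9))/4 + 9*pi/4
 u(y) = 9*asin(C1*exp(8*y/9))/4


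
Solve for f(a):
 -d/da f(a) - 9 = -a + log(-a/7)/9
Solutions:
 f(a) = C1 + a^2/2 - a*log(-a)/9 + a*(-80 + log(7))/9


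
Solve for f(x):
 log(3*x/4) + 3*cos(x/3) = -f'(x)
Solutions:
 f(x) = C1 - x*log(x) - x*log(3) + x + 2*x*log(2) - 9*sin(x/3)


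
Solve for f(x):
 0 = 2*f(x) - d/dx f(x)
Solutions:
 f(x) = C1*exp(2*x)


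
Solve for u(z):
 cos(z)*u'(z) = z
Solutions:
 u(z) = C1 + Integral(z/cos(z), z)


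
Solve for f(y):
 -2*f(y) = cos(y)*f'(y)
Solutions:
 f(y) = C1*(sin(y) - 1)/(sin(y) + 1)


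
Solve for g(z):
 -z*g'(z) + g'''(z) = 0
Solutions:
 g(z) = C1 + Integral(C2*airyai(z) + C3*airybi(z), z)


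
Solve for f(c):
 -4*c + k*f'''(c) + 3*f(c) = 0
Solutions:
 f(c) = C1*exp(3^(1/3)*c*(-1/k)^(1/3)) + C2*exp(c*(-1/k)^(1/3)*(-3^(1/3) + 3^(5/6)*I)/2) + C3*exp(-c*(-1/k)^(1/3)*(3^(1/3) + 3^(5/6)*I)/2) + 4*c/3


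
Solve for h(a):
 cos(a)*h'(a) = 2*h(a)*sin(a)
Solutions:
 h(a) = C1/cos(a)^2


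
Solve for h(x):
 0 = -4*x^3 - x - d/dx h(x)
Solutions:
 h(x) = C1 - x^4 - x^2/2


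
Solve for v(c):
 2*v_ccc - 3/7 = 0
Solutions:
 v(c) = C1 + C2*c + C3*c^2 + c^3/28


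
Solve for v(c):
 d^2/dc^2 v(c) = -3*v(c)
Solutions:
 v(c) = C1*sin(sqrt(3)*c) + C2*cos(sqrt(3)*c)


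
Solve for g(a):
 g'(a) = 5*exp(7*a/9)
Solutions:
 g(a) = C1 + 45*exp(7*a/9)/7


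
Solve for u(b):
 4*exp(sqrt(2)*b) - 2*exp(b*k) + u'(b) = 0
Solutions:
 u(b) = C1 - 2*sqrt(2)*exp(sqrt(2)*b) + 2*exp(b*k)/k


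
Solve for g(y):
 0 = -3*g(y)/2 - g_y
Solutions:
 g(y) = C1*exp(-3*y/2)


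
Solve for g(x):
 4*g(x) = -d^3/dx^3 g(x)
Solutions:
 g(x) = C3*exp(-2^(2/3)*x) + (C1*sin(2^(2/3)*sqrt(3)*x/2) + C2*cos(2^(2/3)*sqrt(3)*x/2))*exp(2^(2/3)*x/2)


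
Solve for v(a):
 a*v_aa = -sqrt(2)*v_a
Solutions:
 v(a) = C1 + C2*a^(1 - sqrt(2))


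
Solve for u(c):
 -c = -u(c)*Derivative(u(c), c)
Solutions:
 u(c) = -sqrt(C1 + c^2)
 u(c) = sqrt(C1 + c^2)


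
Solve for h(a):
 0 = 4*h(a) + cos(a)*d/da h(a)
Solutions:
 h(a) = C1*(sin(a)^2 - 2*sin(a) + 1)/(sin(a)^2 + 2*sin(a) + 1)


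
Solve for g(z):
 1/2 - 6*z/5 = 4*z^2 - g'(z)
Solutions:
 g(z) = C1 + 4*z^3/3 + 3*z^2/5 - z/2


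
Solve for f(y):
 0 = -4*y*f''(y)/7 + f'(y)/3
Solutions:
 f(y) = C1 + C2*y^(19/12)


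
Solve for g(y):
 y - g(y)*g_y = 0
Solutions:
 g(y) = -sqrt(C1 + y^2)
 g(y) = sqrt(C1 + y^2)


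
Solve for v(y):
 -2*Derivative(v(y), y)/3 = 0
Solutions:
 v(y) = C1


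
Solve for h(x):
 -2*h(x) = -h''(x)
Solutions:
 h(x) = C1*exp(-sqrt(2)*x) + C2*exp(sqrt(2)*x)


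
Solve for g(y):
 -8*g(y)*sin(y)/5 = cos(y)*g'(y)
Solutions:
 g(y) = C1*cos(y)^(8/5)


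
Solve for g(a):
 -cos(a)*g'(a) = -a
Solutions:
 g(a) = C1 + Integral(a/cos(a), a)


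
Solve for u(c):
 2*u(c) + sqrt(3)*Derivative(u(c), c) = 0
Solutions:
 u(c) = C1*exp(-2*sqrt(3)*c/3)


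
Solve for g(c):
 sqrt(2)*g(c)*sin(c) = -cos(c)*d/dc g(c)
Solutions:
 g(c) = C1*cos(c)^(sqrt(2))


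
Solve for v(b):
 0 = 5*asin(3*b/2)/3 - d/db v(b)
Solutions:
 v(b) = C1 + 5*b*asin(3*b/2)/3 + 5*sqrt(4 - 9*b^2)/9


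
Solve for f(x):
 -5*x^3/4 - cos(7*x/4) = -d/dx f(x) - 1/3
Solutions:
 f(x) = C1 + 5*x^4/16 - x/3 + 4*sin(7*x/4)/7


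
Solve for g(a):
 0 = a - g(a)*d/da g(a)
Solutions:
 g(a) = -sqrt(C1 + a^2)
 g(a) = sqrt(C1 + a^2)


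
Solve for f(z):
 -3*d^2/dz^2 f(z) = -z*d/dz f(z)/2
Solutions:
 f(z) = C1 + C2*erfi(sqrt(3)*z/6)


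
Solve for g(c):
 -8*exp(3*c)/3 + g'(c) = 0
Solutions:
 g(c) = C1 + 8*exp(3*c)/9


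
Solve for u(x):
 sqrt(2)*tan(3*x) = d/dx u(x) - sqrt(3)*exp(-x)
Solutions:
 u(x) = C1 + sqrt(2)*log(tan(3*x)^2 + 1)/6 - sqrt(3)*exp(-x)


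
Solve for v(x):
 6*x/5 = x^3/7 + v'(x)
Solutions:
 v(x) = C1 - x^4/28 + 3*x^2/5


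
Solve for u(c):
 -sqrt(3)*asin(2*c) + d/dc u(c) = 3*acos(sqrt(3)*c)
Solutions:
 u(c) = C1 + 3*c*acos(sqrt(3)*c) - sqrt(3)*sqrt(1 - 3*c^2) + sqrt(3)*(c*asin(2*c) + sqrt(1 - 4*c^2)/2)


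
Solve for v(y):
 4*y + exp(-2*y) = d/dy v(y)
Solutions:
 v(y) = C1 + 2*y^2 - exp(-2*y)/2


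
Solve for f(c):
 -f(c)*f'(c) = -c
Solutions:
 f(c) = -sqrt(C1 + c^2)
 f(c) = sqrt(C1 + c^2)


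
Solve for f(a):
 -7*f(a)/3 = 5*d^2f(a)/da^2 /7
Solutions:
 f(a) = C1*sin(7*sqrt(15)*a/15) + C2*cos(7*sqrt(15)*a/15)


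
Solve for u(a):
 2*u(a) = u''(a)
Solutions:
 u(a) = C1*exp(-sqrt(2)*a) + C2*exp(sqrt(2)*a)


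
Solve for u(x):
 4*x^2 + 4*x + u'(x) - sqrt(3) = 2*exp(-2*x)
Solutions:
 u(x) = C1 - 4*x^3/3 - 2*x^2 + sqrt(3)*x - exp(-2*x)


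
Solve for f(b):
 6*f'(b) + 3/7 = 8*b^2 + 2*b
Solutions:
 f(b) = C1 + 4*b^3/9 + b^2/6 - b/14


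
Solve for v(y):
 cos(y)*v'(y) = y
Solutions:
 v(y) = C1 + Integral(y/cos(y), y)


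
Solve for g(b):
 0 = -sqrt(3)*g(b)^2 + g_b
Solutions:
 g(b) = -1/(C1 + sqrt(3)*b)


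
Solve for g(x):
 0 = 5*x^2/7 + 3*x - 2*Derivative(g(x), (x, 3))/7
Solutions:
 g(x) = C1 + C2*x + C3*x^2 + x^5/24 + 7*x^4/16


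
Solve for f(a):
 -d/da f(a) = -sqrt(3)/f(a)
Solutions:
 f(a) = -sqrt(C1 + 2*sqrt(3)*a)
 f(a) = sqrt(C1 + 2*sqrt(3)*a)


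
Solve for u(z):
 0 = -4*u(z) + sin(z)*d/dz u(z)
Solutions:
 u(z) = C1*(cos(z)^2 - 2*cos(z) + 1)/(cos(z)^2 + 2*cos(z) + 1)


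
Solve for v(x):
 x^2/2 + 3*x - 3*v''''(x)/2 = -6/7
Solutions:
 v(x) = C1 + C2*x + C3*x^2 + C4*x^3 + x^6/1080 + x^5/60 + x^4/42


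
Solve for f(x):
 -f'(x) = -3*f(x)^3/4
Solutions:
 f(x) = -sqrt(2)*sqrt(-1/(C1 + 3*x))
 f(x) = sqrt(2)*sqrt(-1/(C1 + 3*x))


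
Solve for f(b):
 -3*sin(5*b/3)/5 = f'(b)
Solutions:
 f(b) = C1 + 9*cos(5*b/3)/25


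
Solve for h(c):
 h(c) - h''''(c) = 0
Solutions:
 h(c) = C1*exp(-c) + C2*exp(c) + C3*sin(c) + C4*cos(c)


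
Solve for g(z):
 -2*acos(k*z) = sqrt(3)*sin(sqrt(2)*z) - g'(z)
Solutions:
 g(z) = C1 + 2*Piecewise((z*acos(k*z) - sqrt(-k^2*z^2 + 1)/k, Ne(k, 0)), (pi*z/2, True)) - sqrt(6)*cos(sqrt(2)*z)/2


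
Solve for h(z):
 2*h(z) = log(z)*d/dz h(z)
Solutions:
 h(z) = C1*exp(2*li(z))


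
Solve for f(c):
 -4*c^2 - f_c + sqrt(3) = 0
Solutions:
 f(c) = C1 - 4*c^3/3 + sqrt(3)*c


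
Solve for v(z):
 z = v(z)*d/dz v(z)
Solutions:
 v(z) = -sqrt(C1 + z^2)
 v(z) = sqrt(C1 + z^2)


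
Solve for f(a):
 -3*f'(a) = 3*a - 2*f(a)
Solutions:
 f(a) = C1*exp(2*a/3) + 3*a/2 + 9/4


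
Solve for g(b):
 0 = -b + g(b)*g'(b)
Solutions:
 g(b) = -sqrt(C1 + b^2)
 g(b) = sqrt(C1 + b^2)


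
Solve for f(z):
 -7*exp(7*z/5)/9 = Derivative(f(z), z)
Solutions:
 f(z) = C1 - 5*exp(7*z/5)/9


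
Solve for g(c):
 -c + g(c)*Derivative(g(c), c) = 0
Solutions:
 g(c) = -sqrt(C1 + c^2)
 g(c) = sqrt(C1 + c^2)


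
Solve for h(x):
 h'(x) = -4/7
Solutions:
 h(x) = C1 - 4*x/7


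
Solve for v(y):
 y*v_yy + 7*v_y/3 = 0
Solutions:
 v(y) = C1 + C2/y^(4/3)


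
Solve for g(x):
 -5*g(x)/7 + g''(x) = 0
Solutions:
 g(x) = C1*exp(-sqrt(35)*x/7) + C2*exp(sqrt(35)*x/7)


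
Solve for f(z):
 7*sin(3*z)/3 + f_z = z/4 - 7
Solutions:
 f(z) = C1 + z^2/8 - 7*z + 7*cos(3*z)/9


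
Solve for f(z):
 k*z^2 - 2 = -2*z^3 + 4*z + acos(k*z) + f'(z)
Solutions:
 f(z) = C1 + k*z^3/3 + z^4/2 - 2*z^2 - 2*z - Piecewise((z*acos(k*z) - sqrt(-k^2*z^2 + 1)/k, Ne(k, 0)), (pi*z/2, True))


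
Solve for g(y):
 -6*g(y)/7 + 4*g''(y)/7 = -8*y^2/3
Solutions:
 g(y) = C1*exp(-sqrt(6)*y/2) + C2*exp(sqrt(6)*y/2) + 28*y^2/9 + 112/27


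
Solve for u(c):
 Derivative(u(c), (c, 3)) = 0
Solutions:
 u(c) = C1 + C2*c + C3*c^2


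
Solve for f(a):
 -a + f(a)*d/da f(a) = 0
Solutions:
 f(a) = -sqrt(C1 + a^2)
 f(a) = sqrt(C1 + a^2)


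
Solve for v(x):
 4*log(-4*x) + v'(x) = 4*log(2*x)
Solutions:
 v(x) = C1 + 4*x*(-log(2) - I*pi)


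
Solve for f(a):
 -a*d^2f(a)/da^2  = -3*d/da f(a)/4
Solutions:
 f(a) = C1 + C2*a^(7/4)


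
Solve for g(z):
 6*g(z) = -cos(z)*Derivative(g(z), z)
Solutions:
 g(z) = C1*(sin(z)^3 - 3*sin(z)^2 + 3*sin(z) - 1)/(sin(z)^3 + 3*sin(z)^2 + 3*sin(z) + 1)


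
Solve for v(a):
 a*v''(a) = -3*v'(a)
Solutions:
 v(a) = C1 + C2/a^2


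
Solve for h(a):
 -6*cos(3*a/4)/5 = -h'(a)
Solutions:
 h(a) = C1 + 8*sin(3*a/4)/5


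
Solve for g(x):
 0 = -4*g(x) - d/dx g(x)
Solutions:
 g(x) = C1*exp(-4*x)


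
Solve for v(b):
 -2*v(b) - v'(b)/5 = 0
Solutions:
 v(b) = C1*exp(-10*b)


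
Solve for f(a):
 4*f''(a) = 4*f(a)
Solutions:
 f(a) = C1*exp(-a) + C2*exp(a)


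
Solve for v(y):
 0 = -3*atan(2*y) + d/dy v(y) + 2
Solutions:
 v(y) = C1 + 3*y*atan(2*y) - 2*y - 3*log(4*y^2 + 1)/4


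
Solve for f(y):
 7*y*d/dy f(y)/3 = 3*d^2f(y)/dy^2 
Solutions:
 f(y) = C1 + C2*erfi(sqrt(14)*y/6)


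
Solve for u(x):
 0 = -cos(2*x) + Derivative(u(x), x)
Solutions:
 u(x) = C1 + sin(2*x)/2


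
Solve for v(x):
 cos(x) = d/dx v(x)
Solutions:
 v(x) = C1 + sin(x)


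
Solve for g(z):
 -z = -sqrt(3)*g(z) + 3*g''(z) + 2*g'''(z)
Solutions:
 g(z) = C1*exp(-z*((-1 + sqrt(-1 + (1 - 2*sqrt(3))^2) + 2*sqrt(3))^(-1/3) + (-1 + sqrt(-1 + (1 - 2*sqrt(3))^2) + 2*sqrt(3))^(1/3) + 2)/4)*sin(sqrt(3)*z*(-(-1 + sqrt(-1 + (1 - 2*sqrt(3))^2) + 2*sqrt(3))^(1/3) + (-1 + sqrt(-1 + (1 - 2*sqrt(3))^2) + 2*sqrt(3))^(-1/3))/4) + C2*exp(-z*((-1 + sqrt(-1 + (1 - 2*sqrt(3))^2) + 2*sqrt(3))^(-1/3) + (-1 + sqrt(-1 + (1 - 2*sqrt(3))^2) + 2*sqrt(3))^(1/3) + 2)/4)*cos(sqrt(3)*z*(-(-1 + sqrt(-1 + (1 - 2*sqrt(3))^2) + 2*sqrt(3))^(1/3) + (-1 + sqrt(-1 + (1 - 2*sqrt(3))^2) + 2*sqrt(3))^(-1/3))/4) + C3*exp(z*(-1 + (-1 + sqrt(-1 + (1 - 2*sqrt(3))^2) + 2*sqrt(3))^(-1/3) + (-1 + sqrt(-1 + (1 - 2*sqrt(3))^2) + 2*sqrt(3))^(1/3))/2) + sqrt(3)*z/3


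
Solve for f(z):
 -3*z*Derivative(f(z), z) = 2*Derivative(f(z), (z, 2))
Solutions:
 f(z) = C1 + C2*erf(sqrt(3)*z/2)


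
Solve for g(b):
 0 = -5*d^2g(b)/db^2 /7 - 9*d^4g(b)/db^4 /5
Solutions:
 g(b) = C1 + C2*b + C3*sin(5*sqrt(7)*b/21) + C4*cos(5*sqrt(7)*b/21)


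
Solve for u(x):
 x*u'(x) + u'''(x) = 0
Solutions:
 u(x) = C1 + Integral(C2*airyai(-x) + C3*airybi(-x), x)


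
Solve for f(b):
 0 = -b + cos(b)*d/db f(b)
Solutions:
 f(b) = C1 + Integral(b/cos(b), b)


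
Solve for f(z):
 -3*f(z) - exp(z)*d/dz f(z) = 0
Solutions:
 f(z) = C1*exp(3*exp(-z))


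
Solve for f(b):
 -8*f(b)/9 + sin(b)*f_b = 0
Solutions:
 f(b) = C1*(cos(b) - 1)^(4/9)/(cos(b) + 1)^(4/9)


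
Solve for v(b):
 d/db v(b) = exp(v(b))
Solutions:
 v(b) = log(-1/(C1 + b))


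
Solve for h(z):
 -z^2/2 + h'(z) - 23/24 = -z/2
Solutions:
 h(z) = C1 + z^3/6 - z^2/4 + 23*z/24


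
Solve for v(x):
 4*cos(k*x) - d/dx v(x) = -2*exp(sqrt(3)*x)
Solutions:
 v(x) = C1 + 2*sqrt(3)*exp(sqrt(3)*x)/3 + 4*sin(k*x)/k


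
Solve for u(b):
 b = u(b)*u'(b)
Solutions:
 u(b) = -sqrt(C1 + b^2)
 u(b) = sqrt(C1 + b^2)


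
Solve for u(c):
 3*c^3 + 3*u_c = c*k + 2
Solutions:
 u(c) = C1 - c^4/4 + c^2*k/6 + 2*c/3


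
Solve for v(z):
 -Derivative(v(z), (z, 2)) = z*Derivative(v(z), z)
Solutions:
 v(z) = C1 + C2*erf(sqrt(2)*z/2)


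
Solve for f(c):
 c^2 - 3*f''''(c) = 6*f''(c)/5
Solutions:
 f(c) = C1 + C2*c + C3*sin(sqrt(10)*c/5) + C4*cos(sqrt(10)*c/5) + 5*c^4/72 - 25*c^2/12


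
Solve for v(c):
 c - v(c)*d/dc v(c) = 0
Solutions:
 v(c) = -sqrt(C1 + c^2)
 v(c) = sqrt(C1 + c^2)


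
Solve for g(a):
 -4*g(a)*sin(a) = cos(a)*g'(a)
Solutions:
 g(a) = C1*cos(a)^4


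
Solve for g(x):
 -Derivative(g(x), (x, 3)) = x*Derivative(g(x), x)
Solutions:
 g(x) = C1 + Integral(C2*airyai(-x) + C3*airybi(-x), x)


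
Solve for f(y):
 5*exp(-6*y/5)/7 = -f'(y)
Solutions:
 f(y) = C1 + 25*exp(-6*y/5)/42


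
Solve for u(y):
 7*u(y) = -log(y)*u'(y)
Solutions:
 u(y) = C1*exp(-7*li(y))


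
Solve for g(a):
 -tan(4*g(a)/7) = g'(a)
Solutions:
 g(a) = -7*asin(C1*exp(-4*a/7))/4 + 7*pi/4
 g(a) = 7*asin(C1*exp(-4*a/7))/4


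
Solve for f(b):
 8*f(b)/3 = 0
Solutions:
 f(b) = 0


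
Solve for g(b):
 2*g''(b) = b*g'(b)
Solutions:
 g(b) = C1 + C2*erfi(b/2)


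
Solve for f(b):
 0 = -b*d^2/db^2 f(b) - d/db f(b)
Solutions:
 f(b) = C1 + C2*log(b)


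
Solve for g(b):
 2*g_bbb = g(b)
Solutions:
 g(b) = C3*exp(2^(2/3)*b/2) + (C1*sin(2^(2/3)*sqrt(3)*b/4) + C2*cos(2^(2/3)*sqrt(3)*b/4))*exp(-2^(2/3)*b/4)


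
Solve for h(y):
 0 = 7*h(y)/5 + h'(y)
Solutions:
 h(y) = C1*exp(-7*y/5)


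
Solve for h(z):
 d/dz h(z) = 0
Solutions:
 h(z) = C1


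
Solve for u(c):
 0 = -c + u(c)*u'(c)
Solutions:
 u(c) = -sqrt(C1 + c^2)
 u(c) = sqrt(C1 + c^2)


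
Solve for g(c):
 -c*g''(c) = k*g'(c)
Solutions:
 g(c) = C1 + c^(1 - re(k))*(C2*sin(log(c)*Abs(im(k))) + C3*cos(log(c)*im(k)))


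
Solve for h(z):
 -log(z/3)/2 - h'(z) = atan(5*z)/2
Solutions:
 h(z) = C1 - z*log(z)/2 - z*atan(5*z)/2 + z/2 + z*log(3)/2 + log(25*z^2 + 1)/20


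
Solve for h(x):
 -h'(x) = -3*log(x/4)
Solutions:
 h(x) = C1 + 3*x*log(x) - x*log(64) - 3*x


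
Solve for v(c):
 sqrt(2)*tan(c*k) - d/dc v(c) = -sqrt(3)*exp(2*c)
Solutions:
 v(c) = C1 + sqrt(2)*Piecewise((-log(cos(c*k))/k, Ne(k, 0)), (0, True)) + sqrt(3)*exp(2*c)/2


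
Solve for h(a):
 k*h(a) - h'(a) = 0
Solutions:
 h(a) = C1*exp(a*k)


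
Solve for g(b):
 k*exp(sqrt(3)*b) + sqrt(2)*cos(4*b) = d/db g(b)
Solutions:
 g(b) = C1 + sqrt(3)*k*exp(sqrt(3)*b)/3 + sqrt(2)*sin(4*b)/4


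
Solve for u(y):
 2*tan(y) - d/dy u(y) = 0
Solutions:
 u(y) = C1 - 2*log(cos(y))


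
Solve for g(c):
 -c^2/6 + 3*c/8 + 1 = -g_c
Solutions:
 g(c) = C1 + c^3/18 - 3*c^2/16 - c


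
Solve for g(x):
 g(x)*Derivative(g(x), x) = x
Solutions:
 g(x) = -sqrt(C1 + x^2)
 g(x) = sqrt(C1 + x^2)


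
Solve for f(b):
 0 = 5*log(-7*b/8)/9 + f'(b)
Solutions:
 f(b) = C1 - 5*b*log(-b)/9 + 5*b*(-log(7) + 1 + 3*log(2))/9


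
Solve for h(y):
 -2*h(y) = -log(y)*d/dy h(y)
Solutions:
 h(y) = C1*exp(2*li(y))


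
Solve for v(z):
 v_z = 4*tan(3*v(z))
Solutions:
 v(z) = -asin(C1*exp(12*z))/3 + pi/3
 v(z) = asin(C1*exp(12*z))/3


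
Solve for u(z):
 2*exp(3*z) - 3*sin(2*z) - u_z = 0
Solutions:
 u(z) = C1 + 2*exp(3*z)/3 + 3*cos(2*z)/2


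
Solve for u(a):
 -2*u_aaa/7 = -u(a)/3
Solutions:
 u(a) = C3*exp(6^(2/3)*7^(1/3)*a/6) + (C1*sin(2^(2/3)*3^(1/6)*7^(1/3)*a/4) + C2*cos(2^(2/3)*3^(1/6)*7^(1/3)*a/4))*exp(-6^(2/3)*7^(1/3)*a/12)


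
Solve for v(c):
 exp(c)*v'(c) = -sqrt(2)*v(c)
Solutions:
 v(c) = C1*exp(sqrt(2)*exp(-c))


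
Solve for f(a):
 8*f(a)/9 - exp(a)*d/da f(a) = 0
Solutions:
 f(a) = C1*exp(-8*exp(-a)/9)


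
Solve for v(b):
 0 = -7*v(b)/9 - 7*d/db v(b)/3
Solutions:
 v(b) = C1*exp(-b/3)


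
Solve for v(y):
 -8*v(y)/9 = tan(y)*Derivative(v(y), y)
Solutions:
 v(y) = C1/sin(y)^(8/9)


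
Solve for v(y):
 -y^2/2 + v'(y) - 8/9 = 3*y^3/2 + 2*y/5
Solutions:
 v(y) = C1 + 3*y^4/8 + y^3/6 + y^2/5 + 8*y/9


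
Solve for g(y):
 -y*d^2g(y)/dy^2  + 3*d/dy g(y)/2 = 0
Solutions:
 g(y) = C1 + C2*y^(5/2)


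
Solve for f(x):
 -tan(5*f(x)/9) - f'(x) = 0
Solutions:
 f(x) = -9*asin(C1*exp(-5*x/9))/5 + 9*pi/5
 f(x) = 9*asin(C1*exp(-5*x/9))/5


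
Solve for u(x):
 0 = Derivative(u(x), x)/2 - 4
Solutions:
 u(x) = C1 + 8*x


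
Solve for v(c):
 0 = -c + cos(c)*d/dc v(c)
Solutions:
 v(c) = C1 + Integral(c/cos(c), c)


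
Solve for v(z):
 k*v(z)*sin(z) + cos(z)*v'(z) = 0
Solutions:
 v(z) = C1*exp(k*log(cos(z)))


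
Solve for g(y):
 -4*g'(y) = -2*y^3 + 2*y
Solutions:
 g(y) = C1 + y^4/8 - y^2/4


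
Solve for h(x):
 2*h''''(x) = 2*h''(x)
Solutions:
 h(x) = C1 + C2*x + C3*exp(-x) + C4*exp(x)


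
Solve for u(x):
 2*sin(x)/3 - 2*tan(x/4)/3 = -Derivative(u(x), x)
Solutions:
 u(x) = C1 - 8*log(cos(x/4))/3 + 2*cos(x)/3


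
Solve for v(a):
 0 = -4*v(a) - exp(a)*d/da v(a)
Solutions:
 v(a) = C1*exp(4*exp(-a))


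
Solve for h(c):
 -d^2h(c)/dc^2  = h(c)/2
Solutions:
 h(c) = C1*sin(sqrt(2)*c/2) + C2*cos(sqrt(2)*c/2)


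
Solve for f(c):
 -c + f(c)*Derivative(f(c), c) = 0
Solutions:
 f(c) = -sqrt(C1 + c^2)
 f(c) = sqrt(C1 + c^2)


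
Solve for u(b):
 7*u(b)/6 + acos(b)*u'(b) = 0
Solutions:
 u(b) = C1*exp(-7*Integral(1/acos(b), b)/6)


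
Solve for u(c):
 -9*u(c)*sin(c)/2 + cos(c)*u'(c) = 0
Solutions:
 u(c) = C1/cos(c)^(9/2)


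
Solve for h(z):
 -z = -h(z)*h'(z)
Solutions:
 h(z) = -sqrt(C1 + z^2)
 h(z) = sqrt(C1 + z^2)


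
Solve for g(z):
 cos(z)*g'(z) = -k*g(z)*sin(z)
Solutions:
 g(z) = C1*exp(k*log(cos(z)))


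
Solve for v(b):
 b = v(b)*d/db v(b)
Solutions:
 v(b) = -sqrt(C1 + b^2)
 v(b) = sqrt(C1 + b^2)


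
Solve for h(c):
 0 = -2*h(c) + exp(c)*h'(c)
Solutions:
 h(c) = C1*exp(-2*exp(-c))


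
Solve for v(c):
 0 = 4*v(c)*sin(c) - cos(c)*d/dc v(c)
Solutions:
 v(c) = C1/cos(c)^4


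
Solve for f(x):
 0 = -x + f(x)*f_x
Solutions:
 f(x) = -sqrt(C1 + x^2)
 f(x) = sqrt(C1 + x^2)


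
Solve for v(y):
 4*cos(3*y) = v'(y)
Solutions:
 v(y) = C1 + 4*sin(3*y)/3


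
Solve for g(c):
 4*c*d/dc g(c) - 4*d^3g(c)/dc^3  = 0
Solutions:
 g(c) = C1 + Integral(C2*airyai(c) + C3*airybi(c), c)


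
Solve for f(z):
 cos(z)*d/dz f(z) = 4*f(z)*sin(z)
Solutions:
 f(z) = C1/cos(z)^4


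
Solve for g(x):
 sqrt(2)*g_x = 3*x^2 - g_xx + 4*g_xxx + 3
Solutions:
 g(x) = C1 + C2*exp(x*(1 - sqrt(1 + 16*sqrt(2)))/8) + C3*exp(x*(1 + sqrt(1 + 16*sqrt(2)))/8) + sqrt(2)*x^3/2 - 3*x^2/2 + 3*sqrt(2)*x + 12*x


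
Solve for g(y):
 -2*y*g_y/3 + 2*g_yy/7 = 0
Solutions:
 g(y) = C1 + C2*erfi(sqrt(42)*y/6)


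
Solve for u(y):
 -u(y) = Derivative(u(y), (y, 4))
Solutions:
 u(y) = (C1*sin(sqrt(2)*y/2) + C2*cos(sqrt(2)*y/2))*exp(-sqrt(2)*y/2) + (C3*sin(sqrt(2)*y/2) + C4*cos(sqrt(2)*y/2))*exp(sqrt(2)*y/2)


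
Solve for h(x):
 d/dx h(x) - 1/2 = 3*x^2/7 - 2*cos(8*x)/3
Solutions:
 h(x) = C1 + x^3/7 + x/2 - sin(8*x)/12


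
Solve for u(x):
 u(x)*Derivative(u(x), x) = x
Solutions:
 u(x) = -sqrt(C1 + x^2)
 u(x) = sqrt(C1 + x^2)


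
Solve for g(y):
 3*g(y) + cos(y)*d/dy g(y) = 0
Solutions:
 g(y) = C1*(sin(y) - 1)^(3/2)/(sin(y) + 1)^(3/2)


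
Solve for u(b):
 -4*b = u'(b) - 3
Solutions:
 u(b) = C1 - 2*b^2 + 3*b


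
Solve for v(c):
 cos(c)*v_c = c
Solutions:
 v(c) = C1 + Integral(c/cos(c), c)


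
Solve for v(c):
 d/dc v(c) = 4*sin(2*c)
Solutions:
 v(c) = C1 - 2*cos(2*c)


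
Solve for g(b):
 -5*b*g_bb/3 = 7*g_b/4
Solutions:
 g(b) = C1 + C2/b^(1/20)


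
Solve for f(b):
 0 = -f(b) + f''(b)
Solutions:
 f(b) = C1*exp(-b) + C2*exp(b)


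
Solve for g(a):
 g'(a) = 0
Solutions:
 g(a) = C1


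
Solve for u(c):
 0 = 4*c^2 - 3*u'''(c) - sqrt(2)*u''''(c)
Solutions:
 u(c) = C1 + C2*c + C3*c^2 + C4*exp(-3*sqrt(2)*c/2) + c^5/45 - sqrt(2)*c^4/27 + 8*c^3/81


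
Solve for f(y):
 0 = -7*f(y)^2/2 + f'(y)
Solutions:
 f(y) = -2/(C1 + 7*y)


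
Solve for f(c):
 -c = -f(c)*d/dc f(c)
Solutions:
 f(c) = -sqrt(C1 + c^2)
 f(c) = sqrt(C1 + c^2)


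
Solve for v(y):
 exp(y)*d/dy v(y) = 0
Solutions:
 v(y) = C1


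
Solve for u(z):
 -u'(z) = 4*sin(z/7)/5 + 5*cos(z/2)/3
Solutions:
 u(z) = C1 - 10*sin(z/2)/3 + 28*cos(z/7)/5


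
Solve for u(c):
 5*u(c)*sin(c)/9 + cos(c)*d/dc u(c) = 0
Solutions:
 u(c) = C1*cos(c)^(5/9)


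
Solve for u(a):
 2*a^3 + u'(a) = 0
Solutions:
 u(a) = C1 - a^4/2


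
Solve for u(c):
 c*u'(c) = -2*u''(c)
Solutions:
 u(c) = C1 + C2*erf(c/2)


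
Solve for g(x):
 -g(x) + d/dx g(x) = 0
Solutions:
 g(x) = C1*exp(x)


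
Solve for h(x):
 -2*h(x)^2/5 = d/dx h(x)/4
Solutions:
 h(x) = 5/(C1 + 8*x)


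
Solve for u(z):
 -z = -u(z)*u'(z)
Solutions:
 u(z) = -sqrt(C1 + z^2)
 u(z) = sqrt(C1 + z^2)


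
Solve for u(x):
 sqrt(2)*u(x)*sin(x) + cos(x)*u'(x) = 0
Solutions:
 u(x) = C1*cos(x)^(sqrt(2))


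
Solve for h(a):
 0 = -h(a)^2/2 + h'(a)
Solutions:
 h(a) = -2/(C1 + a)


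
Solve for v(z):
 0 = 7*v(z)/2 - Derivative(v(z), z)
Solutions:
 v(z) = C1*exp(7*z/2)


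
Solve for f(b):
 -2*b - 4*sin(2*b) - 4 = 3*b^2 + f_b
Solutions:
 f(b) = C1 - b^3 - b^2 - 4*b + 2*cos(2*b)


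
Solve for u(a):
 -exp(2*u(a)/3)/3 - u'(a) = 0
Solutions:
 u(a) = 3*log(-sqrt(-1/(C1 - a))) - 3*log(2)/2 + 3*log(3)
 u(a) = 3*log(-1/(C1 - a))/2 - 3*log(2)/2 + 3*log(3)


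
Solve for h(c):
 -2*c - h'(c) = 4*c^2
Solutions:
 h(c) = C1 - 4*c^3/3 - c^2


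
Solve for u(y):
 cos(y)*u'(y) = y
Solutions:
 u(y) = C1 + Integral(y/cos(y), y)


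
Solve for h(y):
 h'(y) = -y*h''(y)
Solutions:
 h(y) = C1 + C2*log(y)


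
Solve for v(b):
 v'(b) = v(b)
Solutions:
 v(b) = C1*exp(b)


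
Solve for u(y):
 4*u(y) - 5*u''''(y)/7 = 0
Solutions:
 u(y) = C1*exp(-sqrt(2)*5^(3/4)*7^(1/4)*y/5) + C2*exp(sqrt(2)*5^(3/4)*7^(1/4)*y/5) + C3*sin(sqrt(2)*5^(3/4)*7^(1/4)*y/5) + C4*cos(sqrt(2)*5^(3/4)*7^(1/4)*y/5)


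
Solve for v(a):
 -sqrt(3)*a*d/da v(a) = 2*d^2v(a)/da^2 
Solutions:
 v(a) = C1 + C2*erf(3^(1/4)*a/2)


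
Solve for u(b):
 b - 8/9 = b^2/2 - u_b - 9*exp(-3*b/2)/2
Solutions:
 u(b) = C1 + b^3/6 - b^2/2 + 8*b/9 + 3*exp(-3*b/2)


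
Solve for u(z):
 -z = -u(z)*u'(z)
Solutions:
 u(z) = -sqrt(C1 + z^2)
 u(z) = sqrt(C1 + z^2)


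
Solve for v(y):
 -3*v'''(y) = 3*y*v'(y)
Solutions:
 v(y) = C1 + Integral(C2*airyai(-y) + C3*airybi(-y), y)


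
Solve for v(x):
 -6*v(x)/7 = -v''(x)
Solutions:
 v(x) = C1*exp(-sqrt(42)*x/7) + C2*exp(sqrt(42)*x/7)


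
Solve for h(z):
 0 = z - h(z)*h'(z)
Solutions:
 h(z) = -sqrt(C1 + z^2)
 h(z) = sqrt(C1 + z^2)


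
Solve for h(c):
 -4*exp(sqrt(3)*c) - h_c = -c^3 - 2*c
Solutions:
 h(c) = C1 + c^4/4 + c^2 - 4*sqrt(3)*exp(sqrt(3)*c)/3


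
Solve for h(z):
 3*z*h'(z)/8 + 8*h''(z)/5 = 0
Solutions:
 h(z) = C1 + C2*erf(sqrt(30)*z/16)


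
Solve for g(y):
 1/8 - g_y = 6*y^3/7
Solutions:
 g(y) = C1 - 3*y^4/14 + y/8


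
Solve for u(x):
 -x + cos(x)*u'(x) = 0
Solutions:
 u(x) = C1 + Integral(x/cos(x), x)


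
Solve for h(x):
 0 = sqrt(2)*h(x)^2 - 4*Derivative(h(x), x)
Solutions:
 h(x) = -4/(C1 + sqrt(2)*x)


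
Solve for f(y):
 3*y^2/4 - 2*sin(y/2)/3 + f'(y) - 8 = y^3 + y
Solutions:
 f(y) = C1 + y^4/4 - y^3/4 + y^2/2 + 8*y - 4*cos(y/2)/3


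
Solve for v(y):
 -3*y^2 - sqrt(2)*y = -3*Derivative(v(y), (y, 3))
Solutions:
 v(y) = C1 + C2*y + C3*y^2 + y^5/60 + sqrt(2)*y^4/72


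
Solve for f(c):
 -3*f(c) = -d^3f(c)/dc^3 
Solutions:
 f(c) = C3*exp(3^(1/3)*c) + (C1*sin(3^(5/6)*c/2) + C2*cos(3^(5/6)*c/2))*exp(-3^(1/3)*c/2)


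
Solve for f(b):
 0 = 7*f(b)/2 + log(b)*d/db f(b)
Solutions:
 f(b) = C1*exp(-7*li(b)/2)


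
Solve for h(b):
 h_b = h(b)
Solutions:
 h(b) = C1*exp(b)


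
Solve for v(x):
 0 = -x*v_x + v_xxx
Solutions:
 v(x) = C1 + Integral(C2*airyai(x) + C3*airybi(x), x)


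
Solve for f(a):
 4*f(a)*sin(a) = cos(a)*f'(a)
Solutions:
 f(a) = C1/cos(a)^4


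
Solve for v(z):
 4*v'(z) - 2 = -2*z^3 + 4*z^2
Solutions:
 v(z) = C1 - z^4/8 + z^3/3 + z/2


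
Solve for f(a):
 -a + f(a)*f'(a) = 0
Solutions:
 f(a) = -sqrt(C1 + a^2)
 f(a) = sqrt(C1 + a^2)


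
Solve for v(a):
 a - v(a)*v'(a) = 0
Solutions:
 v(a) = -sqrt(C1 + a^2)
 v(a) = sqrt(C1 + a^2)


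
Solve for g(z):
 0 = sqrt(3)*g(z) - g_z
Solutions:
 g(z) = C1*exp(sqrt(3)*z)


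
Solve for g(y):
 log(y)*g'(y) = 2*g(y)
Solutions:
 g(y) = C1*exp(2*li(y))


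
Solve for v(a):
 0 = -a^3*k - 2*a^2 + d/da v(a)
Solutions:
 v(a) = C1 + a^4*k/4 + 2*a^3/3


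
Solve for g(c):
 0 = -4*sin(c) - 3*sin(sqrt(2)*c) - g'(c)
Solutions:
 g(c) = C1 + 4*cos(c) + 3*sqrt(2)*cos(sqrt(2)*c)/2


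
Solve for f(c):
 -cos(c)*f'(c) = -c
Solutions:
 f(c) = C1 + Integral(c/cos(c), c)


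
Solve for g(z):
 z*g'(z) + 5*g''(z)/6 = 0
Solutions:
 g(z) = C1 + C2*erf(sqrt(15)*z/5)


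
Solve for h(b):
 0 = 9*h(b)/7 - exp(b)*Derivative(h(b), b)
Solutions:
 h(b) = C1*exp(-9*exp(-b)/7)


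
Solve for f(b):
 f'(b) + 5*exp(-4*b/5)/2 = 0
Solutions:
 f(b) = C1 + 25*exp(-4*b/5)/8


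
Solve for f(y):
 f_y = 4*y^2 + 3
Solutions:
 f(y) = C1 + 4*y^3/3 + 3*y


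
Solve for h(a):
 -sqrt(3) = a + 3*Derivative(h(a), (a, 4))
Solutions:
 h(a) = C1 + C2*a + C3*a^2 + C4*a^3 - a^5/360 - sqrt(3)*a^4/72


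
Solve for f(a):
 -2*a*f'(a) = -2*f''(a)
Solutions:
 f(a) = C1 + C2*erfi(sqrt(2)*a/2)


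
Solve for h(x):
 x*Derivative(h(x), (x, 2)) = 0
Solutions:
 h(x) = C1 + C2*x


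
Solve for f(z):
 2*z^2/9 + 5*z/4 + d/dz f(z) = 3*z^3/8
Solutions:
 f(z) = C1 + 3*z^4/32 - 2*z^3/27 - 5*z^2/8


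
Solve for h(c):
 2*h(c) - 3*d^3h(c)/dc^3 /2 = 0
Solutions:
 h(c) = C3*exp(6^(2/3)*c/3) + (C1*sin(2^(2/3)*3^(1/6)*c/2) + C2*cos(2^(2/3)*3^(1/6)*c/2))*exp(-6^(2/3)*c/6)


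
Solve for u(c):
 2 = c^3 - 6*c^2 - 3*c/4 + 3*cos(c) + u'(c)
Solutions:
 u(c) = C1 - c^4/4 + 2*c^3 + 3*c^2/8 + 2*c - 3*sin(c)
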